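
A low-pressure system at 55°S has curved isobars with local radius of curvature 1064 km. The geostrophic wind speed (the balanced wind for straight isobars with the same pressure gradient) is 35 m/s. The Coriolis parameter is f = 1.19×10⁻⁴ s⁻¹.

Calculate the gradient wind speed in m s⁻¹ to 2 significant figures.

Around a low, centrifugal force acts outward with Coriolis, so pressure-gradient force balances both:
(1/ρ)|∂P/∂n| = fV + V²/R  →  V² + fR·V − fR·V_g = 0
With fR = 1.19×10⁻⁴ × 1064×10³ m = 127 m/s:
V = [−fR + √((fR)² + 4 fR V_g)]/2 = [−127 + √(127² + 4×127×35)]/2 = 28.6 m/s
Subgeostrophic (V < V_g = 35 m/s), as expected around a low.

29 m s⁻¹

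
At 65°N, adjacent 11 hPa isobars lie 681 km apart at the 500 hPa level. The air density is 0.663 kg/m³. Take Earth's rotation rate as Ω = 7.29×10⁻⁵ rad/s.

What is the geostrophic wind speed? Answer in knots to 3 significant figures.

35.8 knots

Coriolis parameter at 65°N:
f = 2Ω sin φ = 2 × 7.29×10⁻⁵ × sin 65° = 1.32×10⁻⁴ s⁻¹
Pressure gradient: |∂P/∂n| = 1100 Pa / 681000 m = 1.62×10⁻³ Pa/m
Geostrophic balance (pressure-gradient force = Coriolis force):
V_g = (1/(fρ)) |∂P/∂n| = 1.62×10⁻³ / (1.32×10⁻⁴ × 0.663) = 18.4 m/s
Converting: 18.4 m/s × 1.944 = 35.8 knots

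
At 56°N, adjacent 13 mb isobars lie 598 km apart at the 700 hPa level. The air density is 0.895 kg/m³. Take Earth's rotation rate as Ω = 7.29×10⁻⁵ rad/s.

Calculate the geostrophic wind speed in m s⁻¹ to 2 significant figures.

Coriolis parameter at 56°N:
f = 2Ω sin φ = 2 × 7.29×10⁻⁵ × sin 56° = 1.21×10⁻⁴ s⁻¹
Pressure gradient: |∂P/∂n| = 1300 Pa / 598000 m = 2.17×10⁻³ Pa/m
Geostrophic balance (pressure-gradient force = Coriolis force):
V_g = (1/(fρ)) |∂P/∂n| = 2.17×10⁻³ / (1.21×10⁻⁴ × 0.895) = 20.1 m/s

20 m s⁻¹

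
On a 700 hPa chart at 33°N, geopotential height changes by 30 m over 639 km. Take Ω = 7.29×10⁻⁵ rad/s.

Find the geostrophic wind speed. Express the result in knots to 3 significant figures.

Coriolis parameter at 33°N:
f = 2Ω sin φ = 2 × 7.29×10⁻⁵ × sin 33° = 7.94×10⁻⁵ s⁻¹
Height gradient: |∂Z/∂n| = 30 m / 639000 m = 4.69×10⁻⁵
On a pressure surface, geostrophic balance gives V_g = (g/f)|∂Z/∂n|:
V_g = 9.81 × 4.69×10⁻⁵ / 7.94×10⁻⁵ = 5.80 m/s
Converting: 5.80 m/s × 1.944 = 11.3 knots

11.3 knots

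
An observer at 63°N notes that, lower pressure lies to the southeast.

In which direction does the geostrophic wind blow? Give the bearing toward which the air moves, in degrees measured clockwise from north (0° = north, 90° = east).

225°

The pressure-gradient force points toward the southeast (bearing 135°).
Geostrophic balance: in the Northern Hemisphere the Coriolis force deflects motion to the right, so the geostrophic wind blows 90° to the right of the pressure-gradient force (low pressure on the left).
Rotating 135° by 90° clockwise gives 225° — the wind blows toward the southwest.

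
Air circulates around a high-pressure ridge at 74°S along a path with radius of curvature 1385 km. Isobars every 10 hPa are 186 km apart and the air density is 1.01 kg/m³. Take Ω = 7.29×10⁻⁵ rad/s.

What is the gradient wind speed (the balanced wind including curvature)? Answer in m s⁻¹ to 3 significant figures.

51.8 m s⁻¹

Coriolis parameter at 74°S:
f = 2Ω sin φ = 2 × 7.29×10⁻⁵ × sin 74° = 1.40×10⁻⁴ s⁻¹
Pressure gradient: |∂P/∂n| = 1000 Pa / 186000 m = 5.38×10⁻³ Pa/m
Geostrophic speed: V_g = |∂P/∂n|/(fρ) = 5.38×10⁻³/(1.40×10⁻⁴ × 1.01) = 38.0 m/s
Around a high, pressure-gradient force acts outward with centrifugal, so Coriolis balances both:
fV = (1/ρ)|∂P/∂n| + V²/R  →  V² − fR·V + fR·V_g = 0
With fR = 1.40×10⁻⁴ × 1385×10³ m = 194 m/s:
V = [fR − √((fR)² − 4 fR V_g)]/2 = [194 − √(194² − 4×194×38)]/2 = 51.8 m/s
Supergeostrophic (V > V_g = 38 m/s), as expected around a high.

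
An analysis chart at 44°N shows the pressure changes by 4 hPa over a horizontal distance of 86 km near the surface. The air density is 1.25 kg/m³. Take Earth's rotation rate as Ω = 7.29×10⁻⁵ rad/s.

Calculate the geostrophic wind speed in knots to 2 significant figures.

71 knots

Coriolis parameter at 44°N:
f = 2Ω sin φ = 2 × 7.29×10⁻⁵ × sin 44° = 1.01×10⁻⁴ s⁻¹
Pressure gradient: |∂P/∂n| = 400 Pa / 86000 m = 4.65×10⁻³ Pa/m
Geostrophic balance (pressure-gradient force = Coriolis force):
V_g = (1/(fρ)) |∂P/∂n| = 4.65×10⁻³ / (1.01×10⁻⁴ × 1.25) = 36.7 m/s
Converting: 36.7 m/s × 1.944 = 71 knots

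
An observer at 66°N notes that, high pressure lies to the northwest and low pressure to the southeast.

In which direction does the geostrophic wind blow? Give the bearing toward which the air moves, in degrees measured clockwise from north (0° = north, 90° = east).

225°

The pressure-gradient force points toward the southeast (bearing 135°).
Geostrophic balance: in the Northern Hemisphere the Coriolis force deflects motion to the right, so the geostrophic wind blows 90° to the right of the pressure-gradient force (low pressure on the left).
Rotating 135° by 90° clockwise gives 225° — the wind blows toward the southwest.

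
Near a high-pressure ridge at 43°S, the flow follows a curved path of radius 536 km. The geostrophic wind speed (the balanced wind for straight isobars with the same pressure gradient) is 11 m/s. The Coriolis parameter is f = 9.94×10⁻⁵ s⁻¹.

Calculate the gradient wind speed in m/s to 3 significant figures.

Around a high, pressure-gradient force acts outward with centrifugal, so Coriolis balances both:
fV = (1/ρ)|∂P/∂n| + V²/R  →  V² − fR·V + fR·V_g = 0
With fR = 9.94×10⁻⁵ × 536×10³ m = 53.3 m/s:
V = [fR − √((fR)² − 4 fR V_g)]/2 = [53.3 − √(53.3² − 4×53.3×11)]/2 = 15.5 m/s
Supergeostrophic (V > V_g = 11 m/s), as expected around a high.

15.5 m/s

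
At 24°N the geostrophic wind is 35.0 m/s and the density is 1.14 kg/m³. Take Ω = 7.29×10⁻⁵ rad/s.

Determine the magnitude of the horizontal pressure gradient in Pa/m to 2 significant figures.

Coriolis parameter at 24°N:
f = 2Ω sin φ = 2 × 7.29×10⁻⁵ × sin 24° = 5.93×10⁻⁵ s⁻¹
Geostrophic balance rearranged: |∂P/∂n| = f ρ V_g
|∂P/∂n| = 5.93×10⁻⁵ × 1.14 × 35.0 = 2.37×10⁻³ Pa/m

2.4×10⁻³ Pa/m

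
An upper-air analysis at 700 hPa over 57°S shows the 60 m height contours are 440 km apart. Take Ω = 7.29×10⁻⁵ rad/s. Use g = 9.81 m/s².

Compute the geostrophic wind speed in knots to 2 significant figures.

Coriolis parameter at 57°S:
f = 2Ω sin φ = 2 × 7.29×10⁻⁵ × sin 57° = 1.22×10⁻⁴ s⁻¹
Height gradient: |∂Z/∂n| = 60 m / 440000 m = 1.36×10⁻⁴
On a pressure surface, geostrophic balance gives V_g = (g/f)|∂Z/∂n|:
V_g = 9.81 × 1.36×10⁻⁴ / 1.22×10⁻⁴ = 10.9 m/s
Converting: 10.9 m/s × 1.944 = 21 knots

21 knots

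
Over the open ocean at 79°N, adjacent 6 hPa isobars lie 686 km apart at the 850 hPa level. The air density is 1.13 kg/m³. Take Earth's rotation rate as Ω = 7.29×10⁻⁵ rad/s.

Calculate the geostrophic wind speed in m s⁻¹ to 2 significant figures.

5.4 m s⁻¹

Coriolis parameter at 79°N:
f = 2Ω sin φ = 2 × 7.29×10⁻⁵ × sin 79° = 1.43×10⁻⁴ s⁻¹
Pressure gradient: |∂P/∂n| = 600 Pa / 686000 m = 8.75×10⁻⁴ Pa/m
Geostrophic balance (pressure-gradient force = Coriolis force):
V_g = (1/(fρ)) |∂P/∂n| = 8.75×10⁻⁴ / (1.43×10⁻⁴ × 1.13) = 5.41 m/s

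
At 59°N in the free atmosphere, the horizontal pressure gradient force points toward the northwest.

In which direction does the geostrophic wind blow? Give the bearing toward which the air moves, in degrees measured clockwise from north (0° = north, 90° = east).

The pressure-gradient force points toward the northwest (bearing 315°).
Geostrophic balance: in the Northern Hemisphere the Coriolis force deflects motion to the right, so the geostrophic wind blows 90° to the right of the pressure-gradient force (low pressure on the left).
Rotating 315° by 90° clockwise gives 045° — the wind blows toward the northeast.

045°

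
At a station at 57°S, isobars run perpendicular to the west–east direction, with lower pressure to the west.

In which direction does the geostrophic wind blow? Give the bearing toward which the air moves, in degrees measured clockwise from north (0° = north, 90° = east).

The pressure-gradient force points toward the west (bearing 270°).
Geostrophic balance: in the Southern Hemisphere the Coriolis force deflects motion to the left, so the geostrophic wind blows 90° to the left of the pressure-gradient force (low pressure on the right).
Rotating 270° by 90° counterclockwise gives 180° — the wind blows toward the south.

180°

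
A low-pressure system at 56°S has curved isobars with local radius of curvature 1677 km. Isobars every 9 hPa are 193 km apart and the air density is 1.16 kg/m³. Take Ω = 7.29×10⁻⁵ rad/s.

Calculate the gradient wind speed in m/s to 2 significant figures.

Coriolis parameter at 56°S:
f = 2Ω sin φ = 2 × 7.29×10⁻⁵ × sin 56° = 1.21×10⁻⁴ s⁻¹
Pressure gradient: |∂P/∂n| = 900 Pa / 193000 m = 4.66×10⁻³ Pa/m
Geostrophic speed: V_g = |∂P/∂n|/(fρ) = 4.66×10⁻³/(1.21×10⁻⁴ × 1.16) = 33.3 m/s
Around a low, centrifugal force acts outward with Coriolis, so pressure-gradient force balances both:
(1/ρ)|∂P/∂n| = fV + V²/R  →  V² + fR·V − fR·V_g = 0
With fR = 1.21×10⁻⁴ × 1677×10³ m = 203 m/s:
V = [−fR + √((fR)² + 4 fR V_g)]/2 = [−203 + √(203² + 4×203×33.3)]/2 = 29.1 m/s
Subgeostrophic (V < V_g = 33.3 m/s), as expected around a low.

29 m/s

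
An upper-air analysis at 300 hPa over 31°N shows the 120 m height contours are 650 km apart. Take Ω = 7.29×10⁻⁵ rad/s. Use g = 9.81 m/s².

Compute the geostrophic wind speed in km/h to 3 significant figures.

Coriolis parameter at 31°N:
f = 2Ω sin φ = 2 × 7.29×10⁻⁵ × sin 31° = 7.51×10⁻⁵ s⁻¹
Height gradient: |∂Z/∂n| = 120 m / 650000 m = 1.85×10⁻⁴
On a pressure surface, geostrophic balance gives V_g = (g/f)|∂Z/∂n|:
V_g = 9.81 × 1.85×10⁻⁴ / 7.51×10⁻⁵ = 24.1 m/s
Converting: 24.1 m/s × 3.6 = 86.8 km/h

86.8 km/h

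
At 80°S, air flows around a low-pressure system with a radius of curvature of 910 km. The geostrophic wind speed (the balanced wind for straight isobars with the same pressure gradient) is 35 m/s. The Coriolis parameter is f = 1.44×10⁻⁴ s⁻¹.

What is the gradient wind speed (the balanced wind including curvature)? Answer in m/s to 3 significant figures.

28.7 m/s

Around a low, centrifugal force acts outward with Coriolis, so pressure-gradient force balances both:
(1/ρ)|∂P/∂n| = fV + V²/R  →  V² + fR·V − fR·V_g = 0
With fR = 1.44×10⁻⁴ × 910×10³ m = 131 m/s:
V = [−fR + √((fR)² + 4 fR V_g)]/2 = [−131 + √(131² + 4×131×35)]/2 = 28.7 m/s
Subgeostrophic (V < V_g = 35 m/s), as expected around a low.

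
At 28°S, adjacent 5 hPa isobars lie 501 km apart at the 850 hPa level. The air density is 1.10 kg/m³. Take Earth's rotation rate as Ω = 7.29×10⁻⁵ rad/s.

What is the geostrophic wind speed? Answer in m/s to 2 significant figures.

13 m/s

Coriolis parameter at 28°S:
f = 2Ω sin φ = 2 × 7.29×10⁻⁵ × sin 28° = 6.84×10⁻⁵ s⁻¹
Pressure gradient: |∂P/∂n| = 500 Pa / 501000 m = 9.98×10⁻⁴ Pa/m
Geostrophic balance (pressure-gradient force = Coriolis force):
V_g = (1/(fρ)) |∂P/∂n| = 9.98×10⁻⁴ / (6.84×10⁻⁵ × 1.10) = 13.3 m/s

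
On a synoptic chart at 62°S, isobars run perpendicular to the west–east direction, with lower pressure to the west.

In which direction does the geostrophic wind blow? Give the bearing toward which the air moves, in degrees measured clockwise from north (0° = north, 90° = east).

The pressure-gradient force points toward the west (bearing 270°).
Geostrophic balance: in the Southern Hemisphere the Coriolis force deflects motion to the left, so the geostrophic wind blows 90° to the left of the pressure-gradient force (low pressure on the right).
Rotating 270° by 90° counterclockwise gives 180° — the wind blows toward the south.

180°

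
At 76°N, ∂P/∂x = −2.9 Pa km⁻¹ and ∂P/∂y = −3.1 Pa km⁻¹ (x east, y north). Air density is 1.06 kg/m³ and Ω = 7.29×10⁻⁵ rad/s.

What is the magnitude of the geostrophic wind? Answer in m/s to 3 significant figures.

28.3 m/s

Coriolis parameter at 76°N:
f = 2Ω sin φ = 2 × 7.29×10⁻⁵ × sin 76° = 1.41×10⁻⁴ s⁻¹
Component geostrophic relations (x east, y north):
u_g = −(1/(fρ)) ∂P/∂y,  v_g = (1/(fρ)) ∂P/∂x
u_g = −(−3.1×10⁻³)/(1.41×10⁻⁴ × 1.06) = 20.7 m/s;  v_g = (−2.9×10⁻³)/(1.41×10⁻⁴ × 1.06) = −19.3 m/s
|V_g| = √(u_g² + v_g²) = 28.3 m/s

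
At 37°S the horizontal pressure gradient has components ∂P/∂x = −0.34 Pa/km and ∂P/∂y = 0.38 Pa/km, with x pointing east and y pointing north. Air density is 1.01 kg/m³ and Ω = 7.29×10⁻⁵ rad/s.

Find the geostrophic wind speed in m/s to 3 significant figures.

5.75 m/s

Coriolis parameter at 37°S:
f = 2Ω sin φ = 2 × 7.29×10⁻⁵ × sin 37° = 8.77×10⁻⁵ s⁻¹
In the Southern Hemisphere f is negative: f = −8.77×10⁻⁵ s⁻¹.
Component geostrophic relations (x east, y north):
u_g = −(1/(fρ)) ∂P/∂y,  v_g = (1/(fρ)) ∂P/∂x
u_g = −(0.38×10⁻³)/(−8.77×10⁻⁵ × 1.01) = 4.29 m/s;  v_g = (−0.34×10⁻³)/(−8.77×10⁻⁵ × 1.01) = 3.84 m/s
|V_g| = √(u_g² + v_g²) = 5.75 m/s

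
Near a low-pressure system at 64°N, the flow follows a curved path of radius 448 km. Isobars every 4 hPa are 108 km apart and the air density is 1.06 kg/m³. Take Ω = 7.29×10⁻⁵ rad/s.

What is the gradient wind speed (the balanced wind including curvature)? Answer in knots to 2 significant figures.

Coriolis parameter at 64°N:
f = 2Ω sin φ = 2 × 7.29×10⁻⁵ × sin 64° = 1.31×10⁻⁴ s⁻¹
Pressure gradient: |∂P/∂n| = 400 Pa / 108000 m = 3.70×10⁻³ Pa/m
Geostrophic speed: V_g = |∂P/∂n|/(fρ) = 3.70×10⁻³/(1.31×10⁻⁴ × 1.06) = 26.7 m/s
Around a low, centrifugal force acts outward with Coriolis, so pressure-gradient force balances both:
(1/ρ)|∂P/∂n| = fV + V²/R  →  V² + fR·V − fR·V_g = 0
With fR = 1.31×10⁻⁴ × 448×10³ m = 58.7 m/s:
V = [−fR + √((fR)² + 4 fR V_g)]/2 = [−58.7 + √(58.7² + 4×58.7×26.7)]/2 = 19.9 m/s
Subgeostrophic (V < V_g = 26.7 m/s), as expected around a low.
Converting: 19.9 m/s × 1.944 = 39 knots

39 knots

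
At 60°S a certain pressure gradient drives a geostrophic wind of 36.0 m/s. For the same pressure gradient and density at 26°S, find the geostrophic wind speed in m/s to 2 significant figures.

With the same pressure gradient and density, V_g ∝ 1/f ∝ 1/sin φ.
V₂ = V₁ · sin φ₁ / sin φ₂ = 36.0 × sin 60° / sin 26°
V₂ = 36.0 × 0.8660/0.4384 = 71 m/s

71 m/s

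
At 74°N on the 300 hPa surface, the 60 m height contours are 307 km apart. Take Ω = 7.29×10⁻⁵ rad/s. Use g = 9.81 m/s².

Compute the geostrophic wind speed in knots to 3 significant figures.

Coriolis parameter at 74°N:
f = 2Ω sin φ = 2 × 7.29×10⁻⁵ × sin 74° = 1.40×10⁻⁴ s⁻¹
Height gradient: |∂Z/∂n| = 60 m / 307000 m = 1.95×10⁻⁴
On a pressure surface, geostrophic balance gives V_g = (g/f)|∂Z/∂n|:
V_g = 9.81 × 1.95×10⁻⁴ / 1.40×10⁻⁴ = 13.7 m/s
Converting: 13.7 m/s × 1.944 = 26.6 knots

26.6 knots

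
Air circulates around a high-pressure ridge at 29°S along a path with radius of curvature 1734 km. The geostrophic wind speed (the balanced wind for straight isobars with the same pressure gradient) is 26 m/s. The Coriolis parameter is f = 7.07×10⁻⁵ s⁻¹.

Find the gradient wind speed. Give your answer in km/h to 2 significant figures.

130 km/h

Around a high, pressure-gradient force acts outward with centrifugal, so Coriolis balances both:
fV = (1/ρ)|∂P/∂n| + V²/R  →  V² − fR·V + fR·V_g = 0
With fR = 7.07×10⁻⁵ × 1734×10³ m = 123 m/s:
V = [fR − √((fR)² − 4 fR V_g)]/2 = [123 − √(123² − 4×123×26)]/2 = 37.4 m/s
Supergeostrophic (V > V_g = 26 m/s), as expected around a high.
Converting: 37.4 m/s × 3.6 = 130 km/h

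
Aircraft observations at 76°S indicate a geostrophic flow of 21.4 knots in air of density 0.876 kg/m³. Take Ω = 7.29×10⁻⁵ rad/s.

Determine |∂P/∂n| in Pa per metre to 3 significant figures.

Coriolis parameter at 76°S:
f = 2Ω sin φ = 2 × 7.29×10⁻⁵ × sin 76° = 1.41×10⁻⁴ s⁻¹
Wind speed in SI: 21.4 knots = 11.0 m/s
Geostrophic balance rearranged: |∂P/∂n| = f ρ V_g
|∂P/∂n| = 1.41×10⁻⁴ × 0.876 × 11.0 = 1.36×10⁻³ Pa/m

1.36×10⁻³ Pa/m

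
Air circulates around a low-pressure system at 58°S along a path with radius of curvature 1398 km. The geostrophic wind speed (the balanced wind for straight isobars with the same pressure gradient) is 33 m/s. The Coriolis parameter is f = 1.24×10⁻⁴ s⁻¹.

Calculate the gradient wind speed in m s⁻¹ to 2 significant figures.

Around a low, centrifugal force acts outward with Coriolis, so pressure-gradient force balances both:
(1/ρ)|∂P/∂n| = fV + V²/R  →  V² + fR·V − fR·V_g = 0
With fR = 1.24×10⁻⁴ × 1398×10³ m = 173 m/s:
V = [−fR + √((fR)² + 4 fR V_g)]/2 = [−173 + √(173² + 4×173×33)]/2 = 28.4 m/s
Subgeostrophic (V < V_g = 33 m/s), as expected around a low.

28 m s⁻¹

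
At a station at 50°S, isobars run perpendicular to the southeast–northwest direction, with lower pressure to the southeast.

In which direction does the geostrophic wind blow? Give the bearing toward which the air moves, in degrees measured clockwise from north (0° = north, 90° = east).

045°

The pressure-gradient force points toward the southeast (bearing 135°).
Geostrophic balance: in the Southern Hemisphere the Coriolis force deflects motion to the left, so the geostrophic wind blows 90° to the left of the pressure-gradient force (low pressure on the right).
Rotating 135° by 90° counterclockwise gives 045° — the wind blows toward the northeast.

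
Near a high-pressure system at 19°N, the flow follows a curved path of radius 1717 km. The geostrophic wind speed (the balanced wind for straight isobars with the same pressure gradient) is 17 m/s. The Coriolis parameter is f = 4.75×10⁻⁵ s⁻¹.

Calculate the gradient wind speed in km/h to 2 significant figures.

87 km/h

Around a high, pressure-gradient force acts outward with centrifugal, so Coriolis balances both:
fV = (1/ρ)|∂P/∂n| + V²/R  →  V² − fR·V + fR·V_g = 0
With fR = 4.75×10⁻⁵ × 1717×10³ m = 81.6 m/s:
V = [fR − √((fR)² − 4 fR V_g)]/2 = [81.6 − √(81.6² − 4×81.6×17)]/2 = 24.2 m/s
Supergeostrophic (V > V_g = 17 m/s), as expected around a high.
Converting: 24.2 m/s × 3.6 = 87 km/h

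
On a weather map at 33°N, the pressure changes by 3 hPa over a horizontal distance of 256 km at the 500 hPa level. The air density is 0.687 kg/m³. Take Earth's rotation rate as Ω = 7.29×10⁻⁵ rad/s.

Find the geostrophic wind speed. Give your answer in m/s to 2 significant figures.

Coriolis parameter at 33°N:
f = 2Ω sin φ = 2 × 7.29×10⁻⁵ × sin 33° = 7.94×10⁻⁵ s⁻¹
Pressure gradient: |∂P/∂n| = 300 Pa / 256000 m = 1.17×10⁻³ Pa/m
Geostrophic balance (pressure-gradient force = Coriolis force):
V_g = (1/(fρ)) |∂P/∂n| = 1.17×10⁻³ / (7.94×10⁻⁵ × 0.687) = 21.5 m/s

21 m/s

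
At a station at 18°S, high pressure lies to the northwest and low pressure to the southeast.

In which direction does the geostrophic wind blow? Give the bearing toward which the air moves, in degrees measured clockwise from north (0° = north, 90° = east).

The pressure-gradient force points toward the southeast (bearing 135°).
Geostrophic balance: in the Southern Hemisphere the Coriolis force deflects motion to the left, so the geostrophic wind blows 90° to the left of the pressure-gradient force (low pressure on the right).
Rotating 135° by 90° counterclockwise gives 045° — the wind blows toward the northeast.

045°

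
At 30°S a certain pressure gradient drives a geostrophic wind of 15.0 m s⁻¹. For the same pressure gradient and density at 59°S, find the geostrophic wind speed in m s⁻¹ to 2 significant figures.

With the same pressure gradient and density, V_g ∝ 1/f ∝ 1/sin φ.
V₂ = V₁ · sin φ₁ / sin φ₂ = 15.0 × sin 30° / sin 59°
V₂ = 15.0 × 0.5000/0.8572 = 8.7 m s⁻¹

8.7 m s⁻¹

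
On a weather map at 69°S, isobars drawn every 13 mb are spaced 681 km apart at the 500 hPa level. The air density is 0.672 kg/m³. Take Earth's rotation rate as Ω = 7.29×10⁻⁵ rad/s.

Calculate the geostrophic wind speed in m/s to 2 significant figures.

21 m/s

Coriolis parameter at 69°S:
f = 2Ω sin φ = 2 × 7.29×10⁻⁵ × sin 69° = 1.36×10⁻⁴ s⁻¹
Pressure gradient: |∂P/∂n| = 1300 Pa / 681000 m = 1.91×10⁻³ Pa/m
Geostrophic balance (pressure-gradient force = Coriolis force):
V_g = (1/(fρ)) |∂P/∂n| = 1.91×10⁻³ / (1.36×10⁻⁴ × 0.672) = 20.9 m/s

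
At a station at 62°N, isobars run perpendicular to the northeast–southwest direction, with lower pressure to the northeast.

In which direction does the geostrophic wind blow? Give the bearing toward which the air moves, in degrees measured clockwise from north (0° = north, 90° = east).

135°

The pressure-gradient force points toward the northeast (bearing 045°).
Geostrophic balance: in the Northern Hemisphere the Coriolis force deflects motion to the right, so the geostrophic wind blows 90° to the right of the pressure-gradient force (low pressure on the left).
Rotating 045° by 90° clockwise gives 135° — the wind blows toward the southeast.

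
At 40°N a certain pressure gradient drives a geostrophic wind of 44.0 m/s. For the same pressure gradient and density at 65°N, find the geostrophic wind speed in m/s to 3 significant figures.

31.2 m/s

With the same pressure gradient and density, V_g ∝ 1/f ∝ 1/sin φ.
V₂ = V₁ · sin φ₁ / sin φ₂ = 44.0 × sin 40° / sin 65°
V₂ = 44.0 × 0.6428/0.9063 = 31.2 m/s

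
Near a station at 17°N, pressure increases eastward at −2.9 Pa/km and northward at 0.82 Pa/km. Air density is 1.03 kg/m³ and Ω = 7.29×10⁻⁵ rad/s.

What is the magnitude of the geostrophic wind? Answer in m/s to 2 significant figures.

69 m/s

Coriolis parameter at 17°N:
f = 2Ω sin φ = 2 × 7.29×10⁻⁵ × sin 17° = 4.26×10⁻⁵ s⁻¹
Component geostrophic relations (x east, y north):
u_g = −(1/(fρ)) ∂P/∂y,  v_g = (1/(fρ)) ∂P/∂x
u_g = −(0.82×10⁻³)/(4.26×10⁻⁵ × 1.03) = −18.7 m/s;  v_g = (−2.9×10⁻³)/(4.26×10⁻⁵ × 1.03) = −66.0 m/s
|V_g| = √(u_g² + v_g²) = 68.6 m/s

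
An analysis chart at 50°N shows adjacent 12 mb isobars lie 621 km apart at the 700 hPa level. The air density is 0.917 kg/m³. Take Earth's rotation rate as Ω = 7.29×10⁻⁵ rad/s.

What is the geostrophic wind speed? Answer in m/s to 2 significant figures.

19 m/s

Coriolis parameter at 50°N:
f = 2Ω sin φ = 2 × 7.29×10⁻⁵ × sin 50° = 1.12×10⁻⁴ s⁻¹
Pressure gradient: |∂P/∂n| = 1200 Pa / 621000 m = 1.93×10⁻³ Pa/m
Geostrophic balance (pressure-gradient force = Coriolis force):
V_g = (1/(fρ)) |∂P/∂n| = 1.93×10⁻³ / (1.12×10⁻⁴ × 0.917) = 18.9 m/s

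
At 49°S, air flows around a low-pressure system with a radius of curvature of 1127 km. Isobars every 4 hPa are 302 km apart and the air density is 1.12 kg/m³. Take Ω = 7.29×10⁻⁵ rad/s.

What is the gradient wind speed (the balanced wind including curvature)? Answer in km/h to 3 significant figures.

35.8 km/h

Coriolis parameter at 49°S:
f = 2Ω sin φ = 2 × 7.29×10⁻⁵ × sin 49° = 1.10×10⁻⁴ s⁻¹
Pressure gradient: |∂P/∂n| = 400 Pa / 302000 m = 1.32×10⁻³ Pa/m
Geostrophic speed: V_g = |∂P/∂n|/(fρ) = 1.32×10⁻³/(1.10×10⁻⁴ × 1.12) = 10.7 m/s
Around a low, centrifugal force acts outward with Coriolis, so pressure-gradient force balances both:
(1/ρ)|∂P/∂n| = fV + V²/R  →  V² + fR·V − fR·V_g = 0
With fR = 1.10×10⁻⁴ × 1127×10³ m = 124 m/s:
V = [−fR + √((fR)² + 4 fR V_g)]/2 = [−124 + √(124² + 4×124×10.7)]/2 = 9.95 m/s
Subgeostrophic (V < V_g = 10.7 m/s), as expected around a low.
Converting: 9.95 m/s × 3.6 = 35.8 km/h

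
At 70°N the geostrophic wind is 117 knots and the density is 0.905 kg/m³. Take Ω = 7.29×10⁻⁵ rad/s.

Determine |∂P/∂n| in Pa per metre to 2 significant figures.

7.5×10⁻³ Pa/m

Coriolis parameter at 70°N:
f = 2Ω sin φ = 2 × 7.29×10⁻⁵ × sin 70° = 1.37×10⁻⁴ s⁻¹
Wind speed in SI: 117 knots = 60.2 m/s
Geostrophic balance rearranged: |∂P/∂n| = f ρ V_g
|∂P/∂n| = 1.37×10⁻⁴ × 0.905 × 60.2 = 7.46×10⁻³ Pa/m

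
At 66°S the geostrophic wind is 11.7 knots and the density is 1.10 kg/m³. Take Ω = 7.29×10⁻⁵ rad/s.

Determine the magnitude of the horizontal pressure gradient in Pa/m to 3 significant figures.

8.82×10⁻⁴ Pa/m

Coriolis parameter at 66°S:
f = 2Ω sin φ = 2 × 7.29×10⁻⁵ × sin 66° = 1.33×10⁻⁴ s⁻¹
Wind speed in SI: 11.7 knots = 6.02 m/s
Geostrophic balance rearranged: |∂P/∂n| = f ρ V_g
|∂P/∂n| = 1.33×10⁻⁴ × 1.10 × 6.02 = 8.82×10⁻⁴ Pa/m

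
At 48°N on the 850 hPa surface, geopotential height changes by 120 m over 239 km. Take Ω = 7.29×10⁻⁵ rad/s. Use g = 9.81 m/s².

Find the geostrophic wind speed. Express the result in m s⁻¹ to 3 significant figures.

45.5 m s⁻¹

Coriolis parameter at 48°N:
f = 2Ω sin φ = 2 × 7.29×10⁻⁵ × sin 48° = 1.08×10⁻⁴ s⁻¹
Height gradient: |∂Z/∂n| = 120 m / 239000 m = 5.02×10⁻⁴
On a pressure surface, geostrophic balance gives V_g = (g/f)|∂Z/∂n|:
V_g = 9.81 × 5.02×10⁻⁴ / 1.08×10⁻⁴ = 45.5 m/s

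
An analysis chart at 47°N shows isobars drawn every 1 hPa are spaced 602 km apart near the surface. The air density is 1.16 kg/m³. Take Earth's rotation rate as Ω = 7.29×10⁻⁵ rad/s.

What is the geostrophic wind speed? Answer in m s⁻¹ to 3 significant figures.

1.34 m s⁻¹

Coriolis parameter at 47°N:
f = 2Ω sin φ = 2 × 7.29×10⁻⁵ × sin 47° = 1.07×10⁻⁴ s⁻¹
Pressure gradient: |∂P/∂n| = 100 Pa / 602000 m = 1.66×10⁻⁴ Pa/m
Geostrophic balance (pressure-gradient force = Coriolis force):
V_g = (1/(fρ)) |∂P/∂n| = 1.66×10⁻⁴ / (1.07×10⁻⁴ × 1.16) = 1.34 m/s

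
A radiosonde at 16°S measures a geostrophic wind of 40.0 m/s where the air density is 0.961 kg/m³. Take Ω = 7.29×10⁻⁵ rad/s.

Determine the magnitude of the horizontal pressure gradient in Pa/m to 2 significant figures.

1.5×10⁻³ Pa/m

Coriolis parameter at 16°S:
f = 2Ω sin φ = 2 × 7.29×10⁻⁵ × sin 16° = 4.02×10⁻⁵ s⁻¹
Geostrophic balance rearranged: |∂P/∂n| = f ρ V_g
|∂P/∂n| = 4.02×10⁻⁵ × 0.961 × 40.0 = 1.54×10⁻³ Pa/m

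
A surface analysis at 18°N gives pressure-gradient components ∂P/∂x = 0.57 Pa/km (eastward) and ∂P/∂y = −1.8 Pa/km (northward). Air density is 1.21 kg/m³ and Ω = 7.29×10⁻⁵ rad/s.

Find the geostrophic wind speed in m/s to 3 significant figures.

Coriolis parameter at 18°N:
f = 2Ω sin φ = 2 × 7.29×10⁻⁵ × sin 18° = 4.51×10⁻⁵ s⁻¹
Component geostrophic relations (x east, y north):
u_g = −(1/(fρ)) ∂P/∂y,  v_g = (1/(fρ)) ∂P/∂x
u_g = −(−1.8×10⁻³)/(4.51×10⁻⁵ × 1.21) = 33.0 m/s;  v_g = (0.57×10⁻³)/(4.51×10⁻⁵ × 1.21) = 10.5 m/s
|V_g| = √(u_g² + v_g²) = 34.6 m/s

34.6 m/s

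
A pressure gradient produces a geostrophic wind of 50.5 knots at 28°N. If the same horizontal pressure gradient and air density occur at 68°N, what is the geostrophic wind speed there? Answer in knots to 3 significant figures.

With the same pressure gradient and density, V_g ∝ 1/f ∝ 1/sin φ.
V₂ = V₁ · sin φ₁ / sin φ₂ = 50.5 × sin 28° / sin 68°
V₂ = 50.5 × 0.4695/0.9272 = 25.6 knots

25.6 knots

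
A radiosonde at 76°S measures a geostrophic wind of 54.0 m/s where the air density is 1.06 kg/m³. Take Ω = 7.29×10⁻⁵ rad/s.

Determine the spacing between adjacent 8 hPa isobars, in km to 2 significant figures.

Coriolis parameter at 76°S:
f = 2Ω sin φ = 2 × 7.29×10⁻⁵ × sin 76° = 1.41×10⁻⁴ s⁻¹
Geostrophic balance rearranged: |∂P/∂n| = f ρ V_g
|∂P/∂n| = 1.41×10⁻⁴ × 1.06 × 54.0 = 8.10×10⁻³ Pa/m
Isobar spacing: Δn = ΔP/|∂P/∂n| = 800 Pa / 8.10×10⁻³ Pa/m = 98794 m ≈ 99 km

99 km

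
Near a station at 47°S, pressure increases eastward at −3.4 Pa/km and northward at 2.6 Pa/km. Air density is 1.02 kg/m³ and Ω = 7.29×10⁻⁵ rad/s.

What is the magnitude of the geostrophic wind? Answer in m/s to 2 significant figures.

39 m/s

Coriolis parameter at 47°S:
f = 2Ω sin φ = 2 × 7.29×10⁻⁵ × sin 47° = 1.07×10⁻⁴ s⁻¹
In the Southern Hemisphere f is negative: f = −1.07×10⁻⁴ s⁻¹.
Component geostrophic relations (x east, y north):
u_g = −(1/(fρ)) ∂P/∂y,  v_g = (1/(fρ)) ∂P/∂x
u_g = −(2.6×10⁻³)/(−1.07×10⁻⁴ × 1.02) = 23.9 m/s;  v_g = (−3.4×10⁻³)/(−1.07×10⁻⁴ × 1.02) = 31.3 m/s
|V_g| = √(u_g² + v_g²) = 39.4 m/s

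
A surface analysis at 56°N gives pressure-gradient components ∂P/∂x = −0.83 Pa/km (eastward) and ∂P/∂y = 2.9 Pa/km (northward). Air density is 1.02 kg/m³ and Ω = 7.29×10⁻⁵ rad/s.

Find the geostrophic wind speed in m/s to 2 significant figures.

24 m/s

Coriolis parameter at 56°N:
f = 2Ω sin φ = 2 × 7.29×10⁻⁵ × sin 56° = 1.21×10⁻⁴ s⁻¹
Component geostrophic relations (x east, y north):
u_g = −(1/(fρ)) ∂P/∂y,  v_g = (1/(fρ)) ∂P/∂x
u_g = −(2.9×10⁻³)/(1.21×10⁻⁴ × 1.02) = −23.5 m/s;  v_g = (−0.83×10⁻³)/(1.21×10⁻⁴ × 1.02) = −6.73 m/s
|V_g| = √(u_g² + v_g²) = 24.5 m/s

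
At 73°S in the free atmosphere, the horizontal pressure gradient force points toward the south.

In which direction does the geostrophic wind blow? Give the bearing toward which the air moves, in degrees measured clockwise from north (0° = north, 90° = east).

090°

The pressure-gradient force points toward the south (bearing 180°).
Geostrophic balance: in the Southern Hemisphere the Coriolis force deflects motion to the left, so the geostrophic wind blows 90° to the left of the pressure-gradient force (low pressure on the right).
Rotating 180° by 90° counterclockwise gives 090° — the wind blows toward the east.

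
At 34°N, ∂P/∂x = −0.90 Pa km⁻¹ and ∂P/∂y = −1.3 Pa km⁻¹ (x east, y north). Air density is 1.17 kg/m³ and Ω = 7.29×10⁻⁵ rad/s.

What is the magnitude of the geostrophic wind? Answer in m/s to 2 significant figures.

Coriolis parameter at 34°N:
f = 2Ω sin φ = 2 × 7.29×10⁻⁵ × sin 34° = 8.15×10⁻⁵ s⁻¹
Component geostrophic relations (x east, y north):
u_g = −(1/(fρ)) ∂P/∂y,  v_g = (1/(fρ)) ∂P/∂x
u_g = −(−1.3×10⁻³)/(8.15×10⁻⁵ × 1.17) = 13.6 m/s;  v_g = (−0.90×10⁻³)/(8.15×10⁻⁵ × 1.17) = −9.43 m/s
|V_g| = √(u_g² + v_g²) = 16.6 m/s

17 m/s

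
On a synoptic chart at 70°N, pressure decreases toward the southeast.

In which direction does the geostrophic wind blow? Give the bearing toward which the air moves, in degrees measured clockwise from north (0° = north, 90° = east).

225°

The pressure-gradient force points toward the southeast (bearing 135°).
Geostrophic balance: in the Northern Hemisphere the Coriolis force deflects motion to the right, so the geostrophic wind blows 90° to the right of the pressure-gradient force (low pressure on the left).
Rotating 135° by 90° clockwise gives 225° — the wind blows toward the southwest.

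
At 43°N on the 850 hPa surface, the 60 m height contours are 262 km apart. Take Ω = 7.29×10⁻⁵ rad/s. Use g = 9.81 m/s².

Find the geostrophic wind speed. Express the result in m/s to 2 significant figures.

Coriolis parameter at 43°N:
f = 2Ω sin φ = 2 × 7.29×10⁻⁵ × sin 43° = 9.94×10⁻⁵ s⁻¹
Height gradient: |∂Z/∂n| = 60 m / 262000 m = 2.29×10⁻⁴
On a pressure surface, geostrophic balance gives V_g = (g/f)|∂Z/∂n|:
V_g = 9.81 × 2.29×10⁻⁴ / 9.94×10⁻⁵ = 22.6 m/s

23 m/s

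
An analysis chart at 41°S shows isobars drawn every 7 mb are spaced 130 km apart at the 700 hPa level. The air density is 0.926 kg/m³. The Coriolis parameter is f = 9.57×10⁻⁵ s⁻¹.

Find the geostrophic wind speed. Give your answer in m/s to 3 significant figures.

Pressure gradient: |∂P/∂n| = 700 Pa / 130000 m = 5.38×10⁻³ Pa/m
Geostrophic balance (pressure-gradient force = Coriolis force):
V_g = (1/(fρ)) |∂P/∂n| = 5.38×10⁻³ / (9.57×10⁻⁵ × 0.926) = 60.8 m/s

60.8 m/s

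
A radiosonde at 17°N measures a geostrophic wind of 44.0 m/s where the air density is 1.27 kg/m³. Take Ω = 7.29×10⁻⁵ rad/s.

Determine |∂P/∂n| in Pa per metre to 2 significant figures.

Coriolis parameter at 17°N:
f = 2Ω sin φ = 2 × 7.29×10⁻⁵ × sin 17° = 4.26×10⁻⁵ s⁻¹
Geostrophic balance rearranged: |∂P/∂n| = f ρ V_g
|∂P/∂n| = 4.26×10⁻⁵ × 1.27 × 44.0 = 2.38×10⁻³ Pa/m

2.4×10⁻³ Pa/m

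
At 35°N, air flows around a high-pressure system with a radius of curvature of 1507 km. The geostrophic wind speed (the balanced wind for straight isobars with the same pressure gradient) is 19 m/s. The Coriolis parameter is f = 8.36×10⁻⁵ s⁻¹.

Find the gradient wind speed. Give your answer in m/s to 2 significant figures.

23 m/s

Around a high, pressure-gradient force acts outward with centrifugal, so Coriolis balances both:
fV = (1/ρ)|∂P/∂n| + V²/R  →  V² − fR·V + fR·V_g = 0
With fR = 8.36×10⁻⁵ × 1507×10³ m = 126 m/s:
V = [fR − √((fR)² − 4 fR V_g)]/2 = [126 − √(126² − 4×126×19)]/2 = 23.3 m/s
Supergeostrophic (V > V_g = 19 m/s), as expected around a high.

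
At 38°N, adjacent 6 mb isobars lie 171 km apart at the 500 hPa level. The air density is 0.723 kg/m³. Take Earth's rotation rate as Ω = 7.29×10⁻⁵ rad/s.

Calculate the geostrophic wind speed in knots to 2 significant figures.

110 knots

Coriolis parameter at 38°N:
f = 2Ω sin φ = 2 × 7.29×10⁻⁵ × sin 38° = 8.98×10⁻⁵ s⁻¹
Pressure gradient: |∂P/∂n| = 600 Pa / 171000 m = 3.51×10⁻³ Pa/m
Geostrophic balance (pressure-gradient force = Coriolis force):
V_g = (1/(fρ)) |∂P/∂n| = 3.51×10⁻³ / (8.98×10⁻⁵ × 0.723) = 54.1 m/s
Converting: 54.1 m/s × 1.944 = 110 knots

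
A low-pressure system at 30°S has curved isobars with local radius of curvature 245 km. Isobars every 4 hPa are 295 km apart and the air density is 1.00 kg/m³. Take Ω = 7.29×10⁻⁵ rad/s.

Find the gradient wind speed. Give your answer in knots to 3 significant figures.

22.1 knots

Coriolis parameter at 30°S:
f = 2Ω sin φ = 2 × 7.29×10⁻⁵ × sin 30° = 7.29×10⁻⁵ s⁻¹
Pressure gradient: |∂P/∂n| = 400 Pa / 295000 m = 1.36×10⁻³ Pa/m
Geostrophic speed: V_g = |∂P/∂n|/(fρ) = 1.36×10⁻³/(7.29×10⁻⁵ × 1.00) = 18.6 m/s
Around a low, centrifugal force acts outward with Coriolis, so pressure-gradient force balances both:
(1/ρ)|∂P/∂n| = fV + V²/R  →  V² + fR·V − fR·V_g = 0
With fR = 7.29×10⁻⁵ × 245×10³ m = 17.9 m/s:
V = [−fR + √((fR)² + 4 fR V_g)]/2 = [−17.9 + √(17.9² + 4×17.9×18.6)]/2 = 11.4 m/s
Subgeostrophic (V < V_g = 18.6 m/s), as expected around a low.
Converting: 11.4 m/s × 1.944 = 22.1 knots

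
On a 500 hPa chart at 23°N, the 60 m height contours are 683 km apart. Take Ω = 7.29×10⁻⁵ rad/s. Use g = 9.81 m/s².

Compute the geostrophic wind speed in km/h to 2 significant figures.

Coriolis parameter at 23°N:
f = 2Ω sin φ = 2 × 7.29×10⁻⁵ × sin 23° = 5.70×10⁻⁵ s⁻¹
Height gradient: |∂Z/∂n| = 60 m / 683000 m = 8.78×10⁻⁵
On a pressure surface, geostrophic balance gives V_g = (g/f)|∂Z/∂n|:
V_g = 9.81 × 8.78×10⁻⁵ / 5.70×10⁻⁵ = 15.1 m/s
Converting: 15.1 m/s × 3.6 = 54 km/h

54 km/h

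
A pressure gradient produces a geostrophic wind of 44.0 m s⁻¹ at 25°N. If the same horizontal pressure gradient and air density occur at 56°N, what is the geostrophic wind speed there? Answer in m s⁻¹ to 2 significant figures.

22 m s⁻¹

With the same pressure gradient and density, V_g ∝ 1/f ∝ 1/sin φ.
V₂ = V₁ · sin φ₁ / sin φ₂ = 44.0 × sin 25° / sin 56°
V₂ = 44.0 × 0.4226/0.8290 = 22 m s⁻¹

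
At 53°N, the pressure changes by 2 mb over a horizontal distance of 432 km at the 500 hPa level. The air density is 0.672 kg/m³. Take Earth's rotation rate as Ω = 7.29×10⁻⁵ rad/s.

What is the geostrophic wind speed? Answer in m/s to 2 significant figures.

5.9 m/s

Coriolis parameter at 53°N:
f = 2Ω sin φ = 2 × 7.29×10⁻⁵ × sin 53° = 1.16×10⁻⁴ s⁻¹
Pressure gradient: |∂P/∂n| = 200 Pa / 432000 m = 4.63×10⁻⁴ Pa/m
Geostrophic balance (pressure-gradient force = Coriolis force):
V_g = (1/(fρ)) |∂P/∂n| = 4.63×10⁻⁴ / (1.16×10⁻⁴ × 0.672) = 5.92 m/s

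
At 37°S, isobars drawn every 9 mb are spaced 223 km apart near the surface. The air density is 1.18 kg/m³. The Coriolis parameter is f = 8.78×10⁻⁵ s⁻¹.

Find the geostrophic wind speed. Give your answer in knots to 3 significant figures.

75.7 knots

Pressure gradient: |∂P/∂n| = 900 Pa / 223000 m = 4.04×10⁻³ Pa/m
Geostrophic balance (pressure-gradient force = Coriolis force):
V_g = (1/(fρ)) |∂P/∂n| = 4.04×10⁻³ / (8.78×10⁻⁵ × 1.18) = 39.0 m/s
Converting: 39.0 m/s × 1.944 = 75.7 knots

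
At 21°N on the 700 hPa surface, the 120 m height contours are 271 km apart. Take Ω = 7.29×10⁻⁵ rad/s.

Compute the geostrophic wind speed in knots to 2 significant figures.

160 knots

Coriolis parameter at 21°N:
f = 2Ω sin φ = 2 × 7.29×10⁻⁵ × sin 21° = 5.23×10⁻⁵ s⁻¹
Height gradient: |∂Z/∂n| = 120 m / 271000 m = 4.43×10⁻⁴
On a pressure surface, geostrophic balance gives V_g = (g/f)|∂Z/∂n|:
V_g = 9.81 × 4.43×10⁻⁴ / 5.23×10⁻⁵ = 83.1 m/s
Converting: 83.1 m/s × 1.944 = 160 knots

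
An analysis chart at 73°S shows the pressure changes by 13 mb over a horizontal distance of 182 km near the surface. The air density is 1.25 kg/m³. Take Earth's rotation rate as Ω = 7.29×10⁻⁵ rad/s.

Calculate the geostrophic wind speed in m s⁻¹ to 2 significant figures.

Coriolis parameter at 73°S:
f = 2Ω sin φ = 2 × 7.29×10⁻⁵ × sin 73° = 1.39×10⁻⁴ s⁻¹
Pressure gradient: |∂P/∂n| = 1300 Pa / 182000 m = 7.14×10⁻³ Pa/m
Geostrophic balance (pressure-gradient force = Coriolis force):
V_g = (1/(fρ)) |∂P/∂n| = 7.14×10⁻³ / (1.39×10⁻⁴ × 1.25) = 41.0 m/s

41 m s⁻¹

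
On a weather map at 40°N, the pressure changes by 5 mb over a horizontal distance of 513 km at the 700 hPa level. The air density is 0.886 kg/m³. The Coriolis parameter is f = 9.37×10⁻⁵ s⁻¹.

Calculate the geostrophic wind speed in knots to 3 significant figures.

22.8 knots

Pressure gradient: |∂P/∂n| = 500 Pa / 513000 m = 9.75×10⁻⁴ Pa/m
Geostrophic balance (pressure-gradient force = Coriolis force):
V_g = (1/(fρ)) |∂P/∂n| = 9.75×10⁻⁴ / (9.37×10⁻⁵ × 0.886) = 11.7 m/s
Converting: 11.7 m/s × 1.944 = 22.8 knots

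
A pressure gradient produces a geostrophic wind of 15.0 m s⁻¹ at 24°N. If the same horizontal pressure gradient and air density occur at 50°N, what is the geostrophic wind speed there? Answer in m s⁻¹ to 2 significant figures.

8.0 m s⁻¹

With the same pressure gradient and density, V_g ∝ 1/f ∝ 1/sin φ.
V₂ = V₁ · sin φ₁ / sin φ₂ = 15.0 × sin 24° / sin 50°
V₂ = 15.0 × 0.4067/0.7660 = 8.0 m s⁻¹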